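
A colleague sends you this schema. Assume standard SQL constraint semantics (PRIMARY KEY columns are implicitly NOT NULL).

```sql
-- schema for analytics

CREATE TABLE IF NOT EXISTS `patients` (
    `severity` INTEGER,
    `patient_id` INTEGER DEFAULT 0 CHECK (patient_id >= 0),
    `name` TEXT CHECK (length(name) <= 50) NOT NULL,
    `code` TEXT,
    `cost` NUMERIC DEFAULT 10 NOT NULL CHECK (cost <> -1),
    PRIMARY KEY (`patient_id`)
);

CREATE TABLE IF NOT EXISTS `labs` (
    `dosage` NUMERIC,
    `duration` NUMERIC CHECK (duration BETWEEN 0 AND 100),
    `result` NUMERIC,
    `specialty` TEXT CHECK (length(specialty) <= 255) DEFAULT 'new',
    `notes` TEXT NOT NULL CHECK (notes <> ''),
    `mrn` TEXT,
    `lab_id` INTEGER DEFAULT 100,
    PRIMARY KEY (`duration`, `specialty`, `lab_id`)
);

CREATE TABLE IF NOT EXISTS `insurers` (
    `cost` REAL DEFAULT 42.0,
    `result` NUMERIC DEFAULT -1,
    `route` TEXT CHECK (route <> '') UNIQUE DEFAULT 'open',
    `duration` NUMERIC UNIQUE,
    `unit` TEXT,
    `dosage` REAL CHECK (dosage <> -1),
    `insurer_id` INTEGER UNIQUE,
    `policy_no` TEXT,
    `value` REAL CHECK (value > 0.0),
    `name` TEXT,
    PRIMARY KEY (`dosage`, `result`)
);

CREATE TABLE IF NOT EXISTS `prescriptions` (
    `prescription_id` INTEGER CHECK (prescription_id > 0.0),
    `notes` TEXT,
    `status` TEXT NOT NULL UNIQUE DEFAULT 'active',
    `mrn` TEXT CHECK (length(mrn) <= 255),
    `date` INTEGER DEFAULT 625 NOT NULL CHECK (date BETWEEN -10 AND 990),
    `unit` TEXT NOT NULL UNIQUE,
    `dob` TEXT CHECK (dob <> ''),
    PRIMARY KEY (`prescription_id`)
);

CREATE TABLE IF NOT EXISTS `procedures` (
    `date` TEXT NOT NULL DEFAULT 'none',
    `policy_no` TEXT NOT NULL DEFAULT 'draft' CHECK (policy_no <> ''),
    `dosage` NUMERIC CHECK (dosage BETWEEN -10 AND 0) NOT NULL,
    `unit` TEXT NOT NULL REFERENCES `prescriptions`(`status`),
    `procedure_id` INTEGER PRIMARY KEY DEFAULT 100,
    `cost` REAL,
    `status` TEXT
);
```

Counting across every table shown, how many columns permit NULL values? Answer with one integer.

patients: 2 nullable (severity, code — PK (patient_id) and explicit NOT NULL columns excluded).
labs: 3 nullable (dosage, result, mrn — PK (duration, specialty, lab_id) and explicit NOT NULL columns excluded).
insurers: 8 nullable (cost, route, duration, unit, insurer_id, policy_no, value, name — PK (dosage, result) and explicit NOT NULL columns excluded).
prescriptions: 3 nullable (notes, mrn, dob — PK (prescription_id) and explicit NOT NULL columns excluded).
procedures: 2 nullable (cost, status — PK (procedure_id) and explicit NOT NULL columns excluded).
Total: 2 + 3 + 8 + 3 + 2 = 18.

18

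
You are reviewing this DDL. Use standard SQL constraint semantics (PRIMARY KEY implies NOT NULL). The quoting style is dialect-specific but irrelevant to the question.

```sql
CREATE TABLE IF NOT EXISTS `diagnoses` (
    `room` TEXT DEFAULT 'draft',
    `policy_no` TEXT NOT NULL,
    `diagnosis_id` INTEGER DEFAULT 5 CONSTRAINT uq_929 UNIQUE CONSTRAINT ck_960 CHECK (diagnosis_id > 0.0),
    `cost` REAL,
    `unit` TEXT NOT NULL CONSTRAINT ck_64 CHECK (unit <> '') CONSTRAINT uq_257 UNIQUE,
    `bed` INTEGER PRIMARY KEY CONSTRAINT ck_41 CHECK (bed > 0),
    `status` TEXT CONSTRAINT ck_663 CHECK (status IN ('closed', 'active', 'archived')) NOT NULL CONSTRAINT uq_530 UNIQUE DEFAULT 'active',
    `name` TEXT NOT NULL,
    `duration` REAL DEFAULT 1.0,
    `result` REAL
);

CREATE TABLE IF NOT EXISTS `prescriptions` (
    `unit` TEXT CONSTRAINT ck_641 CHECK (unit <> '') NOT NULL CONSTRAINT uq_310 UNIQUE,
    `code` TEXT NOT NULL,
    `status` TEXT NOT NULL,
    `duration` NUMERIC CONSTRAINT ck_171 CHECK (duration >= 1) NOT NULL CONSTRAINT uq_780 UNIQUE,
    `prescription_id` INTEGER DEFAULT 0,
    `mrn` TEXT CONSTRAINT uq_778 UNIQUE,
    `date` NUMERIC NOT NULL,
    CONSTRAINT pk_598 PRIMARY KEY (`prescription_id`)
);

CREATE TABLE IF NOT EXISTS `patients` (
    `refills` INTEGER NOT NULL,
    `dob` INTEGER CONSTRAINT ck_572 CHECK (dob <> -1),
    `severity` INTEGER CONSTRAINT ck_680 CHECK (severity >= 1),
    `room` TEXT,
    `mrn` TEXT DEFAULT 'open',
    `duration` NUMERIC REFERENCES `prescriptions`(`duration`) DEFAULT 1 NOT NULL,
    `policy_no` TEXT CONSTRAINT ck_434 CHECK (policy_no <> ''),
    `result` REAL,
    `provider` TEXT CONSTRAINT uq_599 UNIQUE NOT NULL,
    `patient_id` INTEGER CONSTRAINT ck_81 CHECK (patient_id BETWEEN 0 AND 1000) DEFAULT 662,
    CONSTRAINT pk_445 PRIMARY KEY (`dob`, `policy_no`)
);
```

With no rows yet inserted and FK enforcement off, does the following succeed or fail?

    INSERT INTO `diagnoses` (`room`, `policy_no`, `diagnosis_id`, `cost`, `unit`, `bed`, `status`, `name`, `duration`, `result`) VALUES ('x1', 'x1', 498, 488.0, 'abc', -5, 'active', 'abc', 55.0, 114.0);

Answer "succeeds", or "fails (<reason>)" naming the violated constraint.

fails (CHECK on bed)

The value -5 for bed violates CHECK (bed > 0).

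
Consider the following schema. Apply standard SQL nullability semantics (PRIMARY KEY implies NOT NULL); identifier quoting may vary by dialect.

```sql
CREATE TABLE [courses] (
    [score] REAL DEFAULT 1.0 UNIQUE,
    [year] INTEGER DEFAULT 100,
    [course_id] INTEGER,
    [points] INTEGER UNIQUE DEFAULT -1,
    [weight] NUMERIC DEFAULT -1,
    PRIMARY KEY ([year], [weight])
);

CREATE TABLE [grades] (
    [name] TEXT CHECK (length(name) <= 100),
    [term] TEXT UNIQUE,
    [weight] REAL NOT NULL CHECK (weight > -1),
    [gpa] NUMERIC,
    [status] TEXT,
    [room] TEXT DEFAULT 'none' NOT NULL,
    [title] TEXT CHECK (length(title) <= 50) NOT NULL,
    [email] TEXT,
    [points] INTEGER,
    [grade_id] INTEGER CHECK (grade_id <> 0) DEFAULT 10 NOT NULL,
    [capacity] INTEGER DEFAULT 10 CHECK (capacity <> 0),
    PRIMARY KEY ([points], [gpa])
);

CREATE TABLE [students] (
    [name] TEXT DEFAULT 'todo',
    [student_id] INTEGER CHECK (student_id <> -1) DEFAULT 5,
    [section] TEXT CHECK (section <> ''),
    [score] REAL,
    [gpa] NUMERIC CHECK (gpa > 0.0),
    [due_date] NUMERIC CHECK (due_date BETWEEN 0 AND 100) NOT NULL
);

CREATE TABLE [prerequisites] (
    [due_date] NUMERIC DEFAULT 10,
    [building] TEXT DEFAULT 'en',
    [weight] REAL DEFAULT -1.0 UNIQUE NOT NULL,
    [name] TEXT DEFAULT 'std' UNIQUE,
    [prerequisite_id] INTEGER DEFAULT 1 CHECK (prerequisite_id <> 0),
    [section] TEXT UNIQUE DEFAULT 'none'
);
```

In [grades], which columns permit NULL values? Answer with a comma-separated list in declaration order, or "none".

name, term, status, email, capacity

- name: CHECK does not forbid NULL (a CHECK constraint passes when its expression is NULL) → nullable.
- term: UNIQUE does not imply NOT NULL → nullable.
- weight: declared NOT NULL → not nullable.
- gpa: part of the PRIMARY KEY, which implies NOT NULL → not nullable.
- status: no NOT NULL constraint applies → nullable.
- room: declared NOT NULL → not nullable.
- title: declared NOT NULL → not nullable.
- email: no NOT NULL constraint applies → nullable.
- points: part of the PRIMARY KEY, which implies NOT NULL → not nullable.
- grade_id: declared NOT NULL → not nullable.
- capacity: CHECK does not forbid NULL (a CHECK constraint passes when its expression is NULL) → nullable.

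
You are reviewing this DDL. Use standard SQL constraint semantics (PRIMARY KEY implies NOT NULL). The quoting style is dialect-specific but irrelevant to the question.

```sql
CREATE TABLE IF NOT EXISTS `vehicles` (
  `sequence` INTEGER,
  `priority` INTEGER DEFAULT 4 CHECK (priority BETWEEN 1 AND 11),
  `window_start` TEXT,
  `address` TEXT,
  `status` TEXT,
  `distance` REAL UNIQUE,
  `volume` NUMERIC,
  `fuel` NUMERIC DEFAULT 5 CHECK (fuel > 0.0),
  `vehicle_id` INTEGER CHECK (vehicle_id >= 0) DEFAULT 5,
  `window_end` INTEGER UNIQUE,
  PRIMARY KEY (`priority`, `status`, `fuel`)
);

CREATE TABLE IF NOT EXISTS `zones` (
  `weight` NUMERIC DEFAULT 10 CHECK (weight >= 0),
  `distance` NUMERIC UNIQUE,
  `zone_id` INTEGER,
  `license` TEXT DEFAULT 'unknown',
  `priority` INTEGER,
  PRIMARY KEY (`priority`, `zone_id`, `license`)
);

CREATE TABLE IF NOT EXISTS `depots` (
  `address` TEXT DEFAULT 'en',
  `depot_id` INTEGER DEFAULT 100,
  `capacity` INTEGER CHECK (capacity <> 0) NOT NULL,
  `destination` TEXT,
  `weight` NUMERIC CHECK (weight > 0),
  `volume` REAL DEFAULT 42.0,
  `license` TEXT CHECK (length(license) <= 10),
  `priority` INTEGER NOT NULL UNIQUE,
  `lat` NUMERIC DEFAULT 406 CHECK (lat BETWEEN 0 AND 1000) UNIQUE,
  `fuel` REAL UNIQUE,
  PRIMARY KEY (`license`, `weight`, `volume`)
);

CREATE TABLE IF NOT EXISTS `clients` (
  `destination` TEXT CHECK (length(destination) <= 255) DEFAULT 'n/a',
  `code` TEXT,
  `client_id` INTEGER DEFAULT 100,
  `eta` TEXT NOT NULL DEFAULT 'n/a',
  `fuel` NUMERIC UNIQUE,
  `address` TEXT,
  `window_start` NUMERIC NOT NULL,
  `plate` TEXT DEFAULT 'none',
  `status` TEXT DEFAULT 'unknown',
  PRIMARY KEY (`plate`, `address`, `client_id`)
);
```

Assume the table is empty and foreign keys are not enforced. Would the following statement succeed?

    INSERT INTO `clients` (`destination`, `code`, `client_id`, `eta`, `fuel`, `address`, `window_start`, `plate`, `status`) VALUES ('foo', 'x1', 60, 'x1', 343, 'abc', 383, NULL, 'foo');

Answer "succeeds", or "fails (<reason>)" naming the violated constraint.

plate is explicitly set to NULL, but plate is part of the PRIMARY KEY (implied NOT NULL).

fails (NOT NULL on plate)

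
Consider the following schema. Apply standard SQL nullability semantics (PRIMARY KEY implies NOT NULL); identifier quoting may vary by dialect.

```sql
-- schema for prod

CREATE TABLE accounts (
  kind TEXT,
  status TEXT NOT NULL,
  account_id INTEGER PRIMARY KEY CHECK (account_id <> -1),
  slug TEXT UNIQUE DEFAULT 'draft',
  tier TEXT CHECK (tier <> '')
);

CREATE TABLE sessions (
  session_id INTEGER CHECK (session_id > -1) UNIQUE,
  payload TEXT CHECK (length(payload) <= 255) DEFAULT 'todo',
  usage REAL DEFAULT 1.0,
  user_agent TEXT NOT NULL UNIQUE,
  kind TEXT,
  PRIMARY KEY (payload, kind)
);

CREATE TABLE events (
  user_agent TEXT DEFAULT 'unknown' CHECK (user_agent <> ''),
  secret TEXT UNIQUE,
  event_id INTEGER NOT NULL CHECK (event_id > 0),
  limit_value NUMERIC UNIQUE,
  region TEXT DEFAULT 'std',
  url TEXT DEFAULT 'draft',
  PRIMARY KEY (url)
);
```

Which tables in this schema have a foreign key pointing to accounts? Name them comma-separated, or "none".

No REFERENCES clause anywhere in the schema names accounts.

none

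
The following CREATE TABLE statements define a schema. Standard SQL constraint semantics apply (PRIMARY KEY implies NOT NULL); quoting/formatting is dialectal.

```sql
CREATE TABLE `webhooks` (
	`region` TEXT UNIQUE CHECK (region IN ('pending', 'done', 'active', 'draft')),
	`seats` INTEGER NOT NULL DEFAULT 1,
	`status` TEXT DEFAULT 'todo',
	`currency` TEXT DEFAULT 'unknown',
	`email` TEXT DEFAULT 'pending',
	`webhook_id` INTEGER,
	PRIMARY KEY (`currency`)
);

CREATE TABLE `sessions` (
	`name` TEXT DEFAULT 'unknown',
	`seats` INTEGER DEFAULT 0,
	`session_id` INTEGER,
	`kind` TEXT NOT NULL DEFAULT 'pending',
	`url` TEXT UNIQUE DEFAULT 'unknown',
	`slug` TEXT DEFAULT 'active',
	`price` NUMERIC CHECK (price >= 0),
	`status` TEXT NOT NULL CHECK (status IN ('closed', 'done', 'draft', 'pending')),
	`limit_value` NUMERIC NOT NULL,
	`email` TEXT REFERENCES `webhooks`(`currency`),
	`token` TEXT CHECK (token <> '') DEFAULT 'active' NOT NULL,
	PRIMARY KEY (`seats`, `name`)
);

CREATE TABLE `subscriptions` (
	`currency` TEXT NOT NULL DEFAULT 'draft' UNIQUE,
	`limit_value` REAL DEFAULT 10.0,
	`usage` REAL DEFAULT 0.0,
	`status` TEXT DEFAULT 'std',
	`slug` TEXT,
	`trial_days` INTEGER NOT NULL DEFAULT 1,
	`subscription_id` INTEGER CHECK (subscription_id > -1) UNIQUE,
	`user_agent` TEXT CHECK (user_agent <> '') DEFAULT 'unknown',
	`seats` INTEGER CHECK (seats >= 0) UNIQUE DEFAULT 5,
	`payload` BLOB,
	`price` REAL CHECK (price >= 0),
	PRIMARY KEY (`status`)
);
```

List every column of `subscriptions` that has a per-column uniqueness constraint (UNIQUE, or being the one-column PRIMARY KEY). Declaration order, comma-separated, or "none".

- currency: declared UNIQUE → unique.
- limit_value: no UNIQUE or single-column PK constraint.
- usage: no UNIQUE or single-column PK constraint.
- status: single-column PRIMARY KEY → unique.
- slug: no UNIQUE or single-column PK constraint.
- trial_days: no UNIQUE or single-column PK constraint.
- subscription_id: declared UNIQUE → unique.
- user_agent: no UNIQUE or single-column PK constraint.
- seats: declared UNIQUE → unique.
- payload: no UNIQUE or single-column PK constraint.
- price: no UNIQUE or single-column PK constraint.

currency, status, subscription_id, seats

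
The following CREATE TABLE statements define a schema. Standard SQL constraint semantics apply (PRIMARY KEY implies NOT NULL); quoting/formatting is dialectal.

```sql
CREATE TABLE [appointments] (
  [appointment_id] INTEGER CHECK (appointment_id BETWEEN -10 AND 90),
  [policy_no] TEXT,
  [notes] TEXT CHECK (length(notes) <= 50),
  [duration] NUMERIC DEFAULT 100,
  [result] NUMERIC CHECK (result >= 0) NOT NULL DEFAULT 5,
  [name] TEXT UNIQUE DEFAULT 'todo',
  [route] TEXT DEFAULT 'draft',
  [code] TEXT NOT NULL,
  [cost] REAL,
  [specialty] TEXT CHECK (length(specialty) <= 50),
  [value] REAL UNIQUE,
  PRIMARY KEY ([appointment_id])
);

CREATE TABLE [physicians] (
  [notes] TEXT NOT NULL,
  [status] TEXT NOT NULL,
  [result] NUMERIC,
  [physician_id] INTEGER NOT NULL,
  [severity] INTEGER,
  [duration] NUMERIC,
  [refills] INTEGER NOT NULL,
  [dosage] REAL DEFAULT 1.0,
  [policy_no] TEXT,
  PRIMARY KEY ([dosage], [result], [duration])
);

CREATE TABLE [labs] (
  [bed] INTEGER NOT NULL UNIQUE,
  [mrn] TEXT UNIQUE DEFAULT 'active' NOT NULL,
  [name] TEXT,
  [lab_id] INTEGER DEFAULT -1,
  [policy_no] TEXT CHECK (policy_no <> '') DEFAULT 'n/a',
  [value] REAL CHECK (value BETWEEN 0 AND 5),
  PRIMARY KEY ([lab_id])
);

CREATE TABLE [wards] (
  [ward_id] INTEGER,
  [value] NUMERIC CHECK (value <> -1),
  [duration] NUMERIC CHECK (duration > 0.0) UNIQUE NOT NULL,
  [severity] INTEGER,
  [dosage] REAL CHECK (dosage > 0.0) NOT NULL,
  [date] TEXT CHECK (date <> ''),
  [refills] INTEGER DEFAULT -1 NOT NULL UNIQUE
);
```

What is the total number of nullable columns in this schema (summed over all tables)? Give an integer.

17

appointments: 8 nullable (policy_no, notes, duration, name, route, cost, specialty, value — PK (appointment_id) and explicit NOT NULL columns excluded).
physicians: 2 nullable (severity, policy_no — PK (dosage, result, duration) and explicit NOT NULL columns excluded).
labs: 3 nullable (name, policy_no, value — PK (lab_id) and explicit NOT NULL columns excluded).
wards: 4 nullable (ward_id, value, severity, date — PK none and explicit NOT NULL columns excluded).
Total: 8 + 2 + 3 + 4 = 17.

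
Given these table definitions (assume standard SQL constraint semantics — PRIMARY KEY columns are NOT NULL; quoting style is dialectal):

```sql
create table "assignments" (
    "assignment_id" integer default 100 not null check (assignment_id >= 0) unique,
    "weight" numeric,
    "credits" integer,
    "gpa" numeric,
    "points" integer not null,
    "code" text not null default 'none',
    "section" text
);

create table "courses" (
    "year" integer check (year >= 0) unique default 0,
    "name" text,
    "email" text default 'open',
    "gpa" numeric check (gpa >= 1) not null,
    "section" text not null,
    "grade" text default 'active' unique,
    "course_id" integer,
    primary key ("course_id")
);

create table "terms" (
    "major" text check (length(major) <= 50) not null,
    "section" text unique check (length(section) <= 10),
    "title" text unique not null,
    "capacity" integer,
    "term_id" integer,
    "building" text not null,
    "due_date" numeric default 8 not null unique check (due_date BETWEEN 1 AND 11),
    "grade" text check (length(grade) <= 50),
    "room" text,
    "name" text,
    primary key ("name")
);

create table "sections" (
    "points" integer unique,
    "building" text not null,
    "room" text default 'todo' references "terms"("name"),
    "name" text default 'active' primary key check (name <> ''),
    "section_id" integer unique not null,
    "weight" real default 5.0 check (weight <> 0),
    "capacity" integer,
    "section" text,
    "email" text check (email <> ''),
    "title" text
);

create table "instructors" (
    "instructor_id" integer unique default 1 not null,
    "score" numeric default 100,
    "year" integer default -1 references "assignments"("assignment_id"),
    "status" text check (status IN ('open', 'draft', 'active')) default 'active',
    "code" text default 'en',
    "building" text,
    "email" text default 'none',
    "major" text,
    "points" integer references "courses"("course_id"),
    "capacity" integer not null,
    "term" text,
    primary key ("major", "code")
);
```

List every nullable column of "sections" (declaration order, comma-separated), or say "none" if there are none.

- points: UNIQUE does not imply NOT NULL → nullable.
- building: declared NOT NULL → not nullable.
- room: a foreign key column may be NULL unless separately constrained → nullable.
- name: part of the PRIMARY KEY, which implies NOT NULL → not nullable.
- section_id: declared NOT NULL → not nullable.
- weight: CHECK does not forbid NULL (a CHECK constraint passes when its expression is NULL) → nullable.
- capacity: no NOT NULL constraint applies → nullable.
- section: no NOT NULL constraint applies → nullable.
- email: CHECK does not forbid NULL (a CHECK constraint passes when its expression is NULL) → nullable.
- title: no NOT NULL constraint applies → nullable.

points, room, weight, capacity, section, email, title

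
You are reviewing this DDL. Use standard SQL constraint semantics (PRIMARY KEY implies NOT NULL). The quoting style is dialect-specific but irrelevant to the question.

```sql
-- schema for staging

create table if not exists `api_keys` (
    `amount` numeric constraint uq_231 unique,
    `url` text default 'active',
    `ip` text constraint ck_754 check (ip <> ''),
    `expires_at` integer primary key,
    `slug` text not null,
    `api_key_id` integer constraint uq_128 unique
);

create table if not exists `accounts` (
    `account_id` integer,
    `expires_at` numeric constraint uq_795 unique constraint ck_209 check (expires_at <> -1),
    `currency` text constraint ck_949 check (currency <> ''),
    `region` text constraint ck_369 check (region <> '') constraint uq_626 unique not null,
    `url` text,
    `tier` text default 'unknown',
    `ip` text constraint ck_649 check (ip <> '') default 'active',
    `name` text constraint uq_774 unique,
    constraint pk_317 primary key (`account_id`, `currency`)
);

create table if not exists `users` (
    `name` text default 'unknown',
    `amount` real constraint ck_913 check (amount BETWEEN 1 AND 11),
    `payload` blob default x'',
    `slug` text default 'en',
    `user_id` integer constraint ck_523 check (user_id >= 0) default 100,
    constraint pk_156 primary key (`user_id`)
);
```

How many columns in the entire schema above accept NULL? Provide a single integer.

13

api_keys: 4 nullable (amount, url, ip, api_key_id — PK (expires_at) and explicit NOT NULL columns excluded).
accounts: 5 nullable (expires_at, url, tier, ip, name — PK (account_id, currency) and explicit NOT NULL columns excluded).
users: 4 nullable (name, amount, payload, slug — PK (user_id) and explicit NOT NULL columns excluded).
Total: 4 + 5 + 4 = 13.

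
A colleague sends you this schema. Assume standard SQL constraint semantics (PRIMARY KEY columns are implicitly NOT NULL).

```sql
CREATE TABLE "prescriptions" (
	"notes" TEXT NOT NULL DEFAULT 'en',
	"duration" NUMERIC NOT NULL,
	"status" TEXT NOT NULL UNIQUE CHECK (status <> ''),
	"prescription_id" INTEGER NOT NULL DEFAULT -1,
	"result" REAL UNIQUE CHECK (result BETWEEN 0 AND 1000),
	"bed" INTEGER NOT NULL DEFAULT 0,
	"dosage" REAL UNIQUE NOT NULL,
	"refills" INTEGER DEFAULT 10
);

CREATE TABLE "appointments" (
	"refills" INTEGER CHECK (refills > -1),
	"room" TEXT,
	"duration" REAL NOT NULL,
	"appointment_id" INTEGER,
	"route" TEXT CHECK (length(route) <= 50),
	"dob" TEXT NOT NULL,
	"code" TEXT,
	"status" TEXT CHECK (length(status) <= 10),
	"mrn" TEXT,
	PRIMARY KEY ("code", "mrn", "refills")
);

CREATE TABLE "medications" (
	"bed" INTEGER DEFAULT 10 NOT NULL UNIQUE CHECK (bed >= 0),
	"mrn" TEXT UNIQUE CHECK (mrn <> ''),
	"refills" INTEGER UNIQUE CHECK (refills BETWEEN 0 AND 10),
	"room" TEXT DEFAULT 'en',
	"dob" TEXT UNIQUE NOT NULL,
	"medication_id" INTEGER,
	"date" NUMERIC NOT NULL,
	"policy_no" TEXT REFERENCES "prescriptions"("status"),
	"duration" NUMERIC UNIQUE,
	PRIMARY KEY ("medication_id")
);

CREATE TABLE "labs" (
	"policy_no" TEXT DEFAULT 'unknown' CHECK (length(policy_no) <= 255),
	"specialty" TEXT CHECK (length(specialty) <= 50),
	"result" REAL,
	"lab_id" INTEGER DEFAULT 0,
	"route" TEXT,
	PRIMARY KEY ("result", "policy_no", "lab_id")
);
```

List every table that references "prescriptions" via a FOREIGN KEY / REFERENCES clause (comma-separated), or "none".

- medications.policy_no references prescriptions(status).

medications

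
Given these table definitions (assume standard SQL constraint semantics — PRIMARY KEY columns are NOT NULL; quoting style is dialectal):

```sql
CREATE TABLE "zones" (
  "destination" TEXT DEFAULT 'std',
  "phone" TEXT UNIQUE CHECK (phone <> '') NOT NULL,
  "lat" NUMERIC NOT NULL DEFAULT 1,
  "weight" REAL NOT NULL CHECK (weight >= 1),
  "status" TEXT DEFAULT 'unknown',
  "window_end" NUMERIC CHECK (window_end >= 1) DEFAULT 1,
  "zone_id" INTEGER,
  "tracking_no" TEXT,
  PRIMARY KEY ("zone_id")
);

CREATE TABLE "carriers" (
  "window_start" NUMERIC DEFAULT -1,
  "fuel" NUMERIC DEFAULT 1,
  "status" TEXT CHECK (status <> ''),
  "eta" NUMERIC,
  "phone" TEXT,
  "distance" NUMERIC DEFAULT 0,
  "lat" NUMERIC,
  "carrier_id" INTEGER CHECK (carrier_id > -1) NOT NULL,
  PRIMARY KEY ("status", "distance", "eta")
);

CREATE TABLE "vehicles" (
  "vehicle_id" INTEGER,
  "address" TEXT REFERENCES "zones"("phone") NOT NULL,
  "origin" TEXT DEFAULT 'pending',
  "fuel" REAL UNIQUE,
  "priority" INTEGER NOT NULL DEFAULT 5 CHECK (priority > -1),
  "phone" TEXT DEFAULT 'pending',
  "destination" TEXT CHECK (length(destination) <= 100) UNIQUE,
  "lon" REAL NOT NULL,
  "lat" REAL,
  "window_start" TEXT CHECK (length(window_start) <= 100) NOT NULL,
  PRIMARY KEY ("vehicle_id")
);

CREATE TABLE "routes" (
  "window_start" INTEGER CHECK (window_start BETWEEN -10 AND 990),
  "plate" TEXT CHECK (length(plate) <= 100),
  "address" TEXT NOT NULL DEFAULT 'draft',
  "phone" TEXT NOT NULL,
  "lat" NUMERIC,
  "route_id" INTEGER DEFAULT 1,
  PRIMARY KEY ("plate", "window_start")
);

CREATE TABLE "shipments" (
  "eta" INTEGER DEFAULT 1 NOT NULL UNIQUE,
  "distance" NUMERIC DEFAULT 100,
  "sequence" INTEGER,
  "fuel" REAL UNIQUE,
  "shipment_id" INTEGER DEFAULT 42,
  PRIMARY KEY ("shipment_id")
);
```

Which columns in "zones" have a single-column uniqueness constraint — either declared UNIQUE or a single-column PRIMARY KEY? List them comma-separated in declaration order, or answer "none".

- destination: no UNIQUE or single-column PK constraint.
- phone: declared UNIQUE → unique.
- lat: no UNIQUE or single-column PK constraint.
- weight: no UNIQUE or single-column PK constraint.
- status: no UNIQUE or single-column PK constraint.
- window_end: no UNIQUE or single-column PK constraint.
- zone_id: single-column PRIMARY KEY → unique.
- tracking_no: no UNIQUE or single-column PK constraint.

phone, zone_id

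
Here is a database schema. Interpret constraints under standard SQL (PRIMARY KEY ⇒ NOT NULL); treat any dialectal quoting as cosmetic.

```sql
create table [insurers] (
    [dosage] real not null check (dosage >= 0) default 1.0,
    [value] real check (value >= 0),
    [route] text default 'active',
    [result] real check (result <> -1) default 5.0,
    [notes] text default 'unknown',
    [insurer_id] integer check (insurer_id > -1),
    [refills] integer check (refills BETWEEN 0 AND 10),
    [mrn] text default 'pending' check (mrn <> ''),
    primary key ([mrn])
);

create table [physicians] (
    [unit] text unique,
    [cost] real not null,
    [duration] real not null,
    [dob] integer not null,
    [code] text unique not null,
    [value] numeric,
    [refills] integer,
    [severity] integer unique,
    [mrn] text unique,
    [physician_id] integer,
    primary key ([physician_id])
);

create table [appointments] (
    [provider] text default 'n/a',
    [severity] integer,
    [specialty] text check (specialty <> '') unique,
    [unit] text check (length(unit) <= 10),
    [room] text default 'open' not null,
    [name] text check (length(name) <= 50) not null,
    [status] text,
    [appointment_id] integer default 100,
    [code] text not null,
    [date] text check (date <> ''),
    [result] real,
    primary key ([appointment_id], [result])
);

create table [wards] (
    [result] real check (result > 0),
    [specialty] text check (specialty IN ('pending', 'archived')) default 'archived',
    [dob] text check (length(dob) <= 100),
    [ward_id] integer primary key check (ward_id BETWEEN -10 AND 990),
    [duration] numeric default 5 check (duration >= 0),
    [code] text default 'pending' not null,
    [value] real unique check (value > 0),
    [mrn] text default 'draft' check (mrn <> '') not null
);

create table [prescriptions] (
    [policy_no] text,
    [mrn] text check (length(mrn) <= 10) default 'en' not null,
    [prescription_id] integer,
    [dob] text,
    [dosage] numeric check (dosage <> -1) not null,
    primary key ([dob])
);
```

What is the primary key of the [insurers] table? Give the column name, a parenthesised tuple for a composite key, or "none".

mrn is declared PRIMARY KEY as a table-level PRIMARY KEY clause.

mrn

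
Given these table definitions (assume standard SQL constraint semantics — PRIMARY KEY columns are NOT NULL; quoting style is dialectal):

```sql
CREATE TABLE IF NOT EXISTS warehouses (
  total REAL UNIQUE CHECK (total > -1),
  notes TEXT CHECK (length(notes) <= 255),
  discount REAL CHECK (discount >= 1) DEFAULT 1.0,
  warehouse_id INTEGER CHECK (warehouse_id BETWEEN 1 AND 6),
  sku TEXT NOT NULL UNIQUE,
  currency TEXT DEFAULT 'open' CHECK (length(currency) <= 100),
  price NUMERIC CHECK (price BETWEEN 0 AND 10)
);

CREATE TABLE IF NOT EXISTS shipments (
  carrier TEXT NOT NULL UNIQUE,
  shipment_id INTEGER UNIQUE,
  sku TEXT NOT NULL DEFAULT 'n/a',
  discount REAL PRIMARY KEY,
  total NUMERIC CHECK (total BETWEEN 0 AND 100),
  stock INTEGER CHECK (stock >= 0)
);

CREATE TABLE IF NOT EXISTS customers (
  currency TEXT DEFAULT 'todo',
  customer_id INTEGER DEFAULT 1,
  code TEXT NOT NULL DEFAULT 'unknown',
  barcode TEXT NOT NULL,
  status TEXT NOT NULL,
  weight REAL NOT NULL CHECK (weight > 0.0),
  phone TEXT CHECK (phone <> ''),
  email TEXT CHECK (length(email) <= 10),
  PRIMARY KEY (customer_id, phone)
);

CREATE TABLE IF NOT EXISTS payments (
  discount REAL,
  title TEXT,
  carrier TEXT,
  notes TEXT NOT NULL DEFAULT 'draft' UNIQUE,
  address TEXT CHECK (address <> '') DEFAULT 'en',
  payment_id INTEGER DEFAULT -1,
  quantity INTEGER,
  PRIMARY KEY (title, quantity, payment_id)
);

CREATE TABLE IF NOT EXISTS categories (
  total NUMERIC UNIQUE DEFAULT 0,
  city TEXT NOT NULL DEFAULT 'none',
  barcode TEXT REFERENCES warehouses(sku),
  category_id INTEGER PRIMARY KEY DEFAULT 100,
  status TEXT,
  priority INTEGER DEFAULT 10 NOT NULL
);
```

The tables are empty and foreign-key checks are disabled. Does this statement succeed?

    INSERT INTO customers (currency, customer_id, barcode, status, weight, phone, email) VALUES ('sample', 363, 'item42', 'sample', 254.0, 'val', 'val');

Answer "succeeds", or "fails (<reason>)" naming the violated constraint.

succeeds

NOT NULL columns: barcode is supplied; code defaults to 'unknown'; customer_id is supplied; phone is supplied; status is supplied; weight is supplied.
CHECK constraints: 254.0 satisfies (weight > 0.0); 'val' satisfies (phone <> ''); 'val' satisfies (length(email) <= 10).
No constraint is violated.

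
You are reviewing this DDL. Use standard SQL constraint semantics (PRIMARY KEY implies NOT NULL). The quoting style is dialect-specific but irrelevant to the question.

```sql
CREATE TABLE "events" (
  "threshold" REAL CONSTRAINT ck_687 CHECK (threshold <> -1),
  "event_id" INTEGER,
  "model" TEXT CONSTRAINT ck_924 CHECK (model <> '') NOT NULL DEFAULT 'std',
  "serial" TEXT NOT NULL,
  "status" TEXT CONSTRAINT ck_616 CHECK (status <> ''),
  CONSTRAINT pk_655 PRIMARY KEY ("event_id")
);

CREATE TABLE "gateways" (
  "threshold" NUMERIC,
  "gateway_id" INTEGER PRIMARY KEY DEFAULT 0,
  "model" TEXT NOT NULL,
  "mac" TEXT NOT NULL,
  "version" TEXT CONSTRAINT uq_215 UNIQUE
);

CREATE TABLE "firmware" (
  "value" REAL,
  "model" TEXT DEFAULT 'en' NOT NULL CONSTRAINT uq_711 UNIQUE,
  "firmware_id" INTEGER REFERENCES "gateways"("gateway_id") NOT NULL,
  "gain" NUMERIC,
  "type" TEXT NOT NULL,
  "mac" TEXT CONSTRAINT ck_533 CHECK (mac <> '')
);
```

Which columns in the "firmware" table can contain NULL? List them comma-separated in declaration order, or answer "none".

- value: no NOT NULL constraint applies → nullable.
- model: declared NOT NULL → not nullable.
- firmware_id: declared NOT NULL → not nullable.
- gain: no NOT NULL constraint applies → nullable.
- type: declared NOT NULL → not nullable.
- mac: CHECK does not forbid NULL (a CHECK constraint passes when its expression is NULL) → nullable.

value, gain, mac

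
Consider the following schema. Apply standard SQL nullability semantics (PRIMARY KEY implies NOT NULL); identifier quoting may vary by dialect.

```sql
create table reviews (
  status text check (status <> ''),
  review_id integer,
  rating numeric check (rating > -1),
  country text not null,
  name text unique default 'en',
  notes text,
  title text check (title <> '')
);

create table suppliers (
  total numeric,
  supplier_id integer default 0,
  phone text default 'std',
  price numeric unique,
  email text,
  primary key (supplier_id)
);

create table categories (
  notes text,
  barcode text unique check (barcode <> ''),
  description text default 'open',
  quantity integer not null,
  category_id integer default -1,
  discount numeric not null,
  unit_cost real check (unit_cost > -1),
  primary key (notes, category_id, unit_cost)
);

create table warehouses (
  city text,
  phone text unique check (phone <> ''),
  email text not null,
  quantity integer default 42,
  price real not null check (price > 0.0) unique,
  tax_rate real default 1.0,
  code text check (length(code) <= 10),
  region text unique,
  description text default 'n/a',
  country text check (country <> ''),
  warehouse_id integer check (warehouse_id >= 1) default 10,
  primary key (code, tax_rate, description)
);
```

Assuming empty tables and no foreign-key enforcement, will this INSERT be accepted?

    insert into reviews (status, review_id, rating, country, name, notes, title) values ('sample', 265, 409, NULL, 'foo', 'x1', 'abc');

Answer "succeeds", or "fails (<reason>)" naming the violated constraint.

fails (NOT NULL on country)

country is explicitly set to NULL, but country is declared NOT NULL.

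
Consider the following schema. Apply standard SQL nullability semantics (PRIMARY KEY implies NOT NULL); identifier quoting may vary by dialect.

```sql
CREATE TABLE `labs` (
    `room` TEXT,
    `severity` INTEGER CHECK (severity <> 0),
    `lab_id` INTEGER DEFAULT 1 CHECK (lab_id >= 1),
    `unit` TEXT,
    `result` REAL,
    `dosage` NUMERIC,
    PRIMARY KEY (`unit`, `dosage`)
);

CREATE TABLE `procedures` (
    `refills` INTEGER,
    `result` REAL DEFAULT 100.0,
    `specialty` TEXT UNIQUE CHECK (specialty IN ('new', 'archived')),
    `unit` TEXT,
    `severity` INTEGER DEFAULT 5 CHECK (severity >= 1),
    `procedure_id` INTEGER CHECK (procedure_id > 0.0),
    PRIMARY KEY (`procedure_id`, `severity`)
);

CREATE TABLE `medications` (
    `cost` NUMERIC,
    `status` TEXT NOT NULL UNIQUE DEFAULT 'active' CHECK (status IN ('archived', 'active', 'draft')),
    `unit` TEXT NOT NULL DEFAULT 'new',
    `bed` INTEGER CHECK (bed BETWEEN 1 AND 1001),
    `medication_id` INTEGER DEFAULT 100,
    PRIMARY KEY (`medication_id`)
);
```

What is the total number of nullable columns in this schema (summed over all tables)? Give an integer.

labs: 4 nullable (room, severity, lab_id, result — PK (unit, dosage) and explicit NOT NULL columns excluded).
procedures: 4 nullable (refills, result, specialty, unit — PK (procedure_id, severity) and explicit NOT NULL columns excluded).
medications: 2 nullable (cost, bed — PK (medication_id) and explicit NOT NULL columns excluded).
Total: 4 + 4 + 2 = 10.

10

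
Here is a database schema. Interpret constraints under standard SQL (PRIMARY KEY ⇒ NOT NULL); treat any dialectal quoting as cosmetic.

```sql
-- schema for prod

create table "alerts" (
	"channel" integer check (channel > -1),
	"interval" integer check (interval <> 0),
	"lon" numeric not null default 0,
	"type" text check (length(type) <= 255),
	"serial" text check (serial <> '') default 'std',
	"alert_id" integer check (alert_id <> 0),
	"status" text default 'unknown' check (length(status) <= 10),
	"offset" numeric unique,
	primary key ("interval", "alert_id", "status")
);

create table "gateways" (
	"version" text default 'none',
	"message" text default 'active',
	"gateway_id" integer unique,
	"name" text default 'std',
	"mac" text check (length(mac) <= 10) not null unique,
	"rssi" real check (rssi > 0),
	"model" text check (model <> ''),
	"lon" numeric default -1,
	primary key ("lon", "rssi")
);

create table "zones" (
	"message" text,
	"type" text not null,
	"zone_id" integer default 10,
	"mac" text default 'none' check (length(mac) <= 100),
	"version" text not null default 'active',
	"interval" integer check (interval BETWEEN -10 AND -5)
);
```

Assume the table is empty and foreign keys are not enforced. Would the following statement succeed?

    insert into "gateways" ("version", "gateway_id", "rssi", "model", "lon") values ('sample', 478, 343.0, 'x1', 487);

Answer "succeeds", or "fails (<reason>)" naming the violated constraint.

fails (NOT NULL on mac)

mac is omitted from the column list and has no DEFAULT, so it would receive NULL.
But mac is declared NOT NULL.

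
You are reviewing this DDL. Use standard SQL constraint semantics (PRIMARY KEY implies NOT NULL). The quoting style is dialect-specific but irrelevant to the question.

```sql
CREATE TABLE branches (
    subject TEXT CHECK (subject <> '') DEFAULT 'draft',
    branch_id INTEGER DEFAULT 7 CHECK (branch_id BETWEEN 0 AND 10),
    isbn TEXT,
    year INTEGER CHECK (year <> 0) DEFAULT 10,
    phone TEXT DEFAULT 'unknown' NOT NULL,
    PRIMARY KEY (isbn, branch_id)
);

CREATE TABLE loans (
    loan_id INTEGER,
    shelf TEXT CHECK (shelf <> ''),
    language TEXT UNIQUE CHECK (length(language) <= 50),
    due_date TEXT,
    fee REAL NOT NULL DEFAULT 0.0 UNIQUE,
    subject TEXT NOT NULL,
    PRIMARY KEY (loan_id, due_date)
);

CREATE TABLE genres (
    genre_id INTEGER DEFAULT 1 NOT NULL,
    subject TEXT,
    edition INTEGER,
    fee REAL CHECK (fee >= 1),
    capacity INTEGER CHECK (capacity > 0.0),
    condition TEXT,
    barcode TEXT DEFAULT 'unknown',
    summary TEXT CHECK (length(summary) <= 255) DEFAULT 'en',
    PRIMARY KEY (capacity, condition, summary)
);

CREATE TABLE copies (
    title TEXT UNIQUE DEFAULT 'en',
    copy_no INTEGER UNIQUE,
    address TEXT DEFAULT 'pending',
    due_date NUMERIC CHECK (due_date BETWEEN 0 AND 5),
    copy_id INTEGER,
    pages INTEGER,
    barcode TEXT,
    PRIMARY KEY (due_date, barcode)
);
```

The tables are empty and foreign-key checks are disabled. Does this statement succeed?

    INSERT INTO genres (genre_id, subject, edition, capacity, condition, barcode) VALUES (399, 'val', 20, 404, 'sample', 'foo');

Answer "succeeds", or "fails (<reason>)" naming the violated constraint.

succeeds

NOT NULL columns: capacity is supplied; condition is supplied; genre_id is supplied; summary defaults to 'en'.
CHECK constraints: 404 satisfies (capacity > 0.0).
No constraint is violated.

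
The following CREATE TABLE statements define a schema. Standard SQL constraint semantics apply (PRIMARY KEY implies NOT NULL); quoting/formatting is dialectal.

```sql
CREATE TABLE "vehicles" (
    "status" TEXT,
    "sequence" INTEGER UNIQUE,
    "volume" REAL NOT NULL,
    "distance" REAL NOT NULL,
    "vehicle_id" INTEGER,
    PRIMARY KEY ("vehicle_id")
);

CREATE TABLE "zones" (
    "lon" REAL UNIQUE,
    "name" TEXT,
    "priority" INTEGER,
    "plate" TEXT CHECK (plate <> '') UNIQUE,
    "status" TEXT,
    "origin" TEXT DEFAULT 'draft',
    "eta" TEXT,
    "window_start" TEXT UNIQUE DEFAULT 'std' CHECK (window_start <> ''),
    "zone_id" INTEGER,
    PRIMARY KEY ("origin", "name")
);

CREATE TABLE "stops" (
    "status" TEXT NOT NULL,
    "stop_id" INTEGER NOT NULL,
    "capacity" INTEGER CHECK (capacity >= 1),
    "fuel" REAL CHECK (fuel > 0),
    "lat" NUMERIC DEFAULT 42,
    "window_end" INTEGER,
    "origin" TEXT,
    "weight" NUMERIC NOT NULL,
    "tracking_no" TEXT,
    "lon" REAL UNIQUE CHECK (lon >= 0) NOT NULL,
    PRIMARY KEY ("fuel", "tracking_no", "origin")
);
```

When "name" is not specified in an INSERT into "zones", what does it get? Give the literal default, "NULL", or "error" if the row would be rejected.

error

name has no DEFAULT clause.
Omitting it would insert NULL, but it is part of the PRIMARY KEY, so the INSERT fails.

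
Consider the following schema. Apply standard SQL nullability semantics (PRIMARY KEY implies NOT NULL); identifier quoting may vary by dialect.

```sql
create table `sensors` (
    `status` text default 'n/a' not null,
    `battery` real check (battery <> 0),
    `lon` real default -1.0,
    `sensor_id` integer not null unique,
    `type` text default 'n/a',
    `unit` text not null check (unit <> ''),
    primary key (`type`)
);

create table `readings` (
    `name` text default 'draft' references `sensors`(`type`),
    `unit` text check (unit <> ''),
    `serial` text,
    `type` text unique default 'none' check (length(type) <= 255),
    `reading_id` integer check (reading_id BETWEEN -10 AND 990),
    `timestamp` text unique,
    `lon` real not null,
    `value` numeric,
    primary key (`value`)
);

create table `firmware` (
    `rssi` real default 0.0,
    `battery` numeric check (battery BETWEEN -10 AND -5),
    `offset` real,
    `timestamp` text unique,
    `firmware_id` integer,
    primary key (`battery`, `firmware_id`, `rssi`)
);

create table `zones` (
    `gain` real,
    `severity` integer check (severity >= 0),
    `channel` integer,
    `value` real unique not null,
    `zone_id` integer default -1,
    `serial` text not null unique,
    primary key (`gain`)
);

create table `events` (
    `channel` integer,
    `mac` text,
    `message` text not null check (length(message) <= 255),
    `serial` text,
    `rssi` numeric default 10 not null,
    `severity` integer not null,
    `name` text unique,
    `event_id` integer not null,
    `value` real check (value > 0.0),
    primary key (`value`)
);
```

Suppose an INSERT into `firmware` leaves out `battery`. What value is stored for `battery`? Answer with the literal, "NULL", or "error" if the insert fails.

battery has no DEFAULT clause.
Omitting it would insert NULL, but it is part of the PRIMARY KEY, so the INSERT fails.

error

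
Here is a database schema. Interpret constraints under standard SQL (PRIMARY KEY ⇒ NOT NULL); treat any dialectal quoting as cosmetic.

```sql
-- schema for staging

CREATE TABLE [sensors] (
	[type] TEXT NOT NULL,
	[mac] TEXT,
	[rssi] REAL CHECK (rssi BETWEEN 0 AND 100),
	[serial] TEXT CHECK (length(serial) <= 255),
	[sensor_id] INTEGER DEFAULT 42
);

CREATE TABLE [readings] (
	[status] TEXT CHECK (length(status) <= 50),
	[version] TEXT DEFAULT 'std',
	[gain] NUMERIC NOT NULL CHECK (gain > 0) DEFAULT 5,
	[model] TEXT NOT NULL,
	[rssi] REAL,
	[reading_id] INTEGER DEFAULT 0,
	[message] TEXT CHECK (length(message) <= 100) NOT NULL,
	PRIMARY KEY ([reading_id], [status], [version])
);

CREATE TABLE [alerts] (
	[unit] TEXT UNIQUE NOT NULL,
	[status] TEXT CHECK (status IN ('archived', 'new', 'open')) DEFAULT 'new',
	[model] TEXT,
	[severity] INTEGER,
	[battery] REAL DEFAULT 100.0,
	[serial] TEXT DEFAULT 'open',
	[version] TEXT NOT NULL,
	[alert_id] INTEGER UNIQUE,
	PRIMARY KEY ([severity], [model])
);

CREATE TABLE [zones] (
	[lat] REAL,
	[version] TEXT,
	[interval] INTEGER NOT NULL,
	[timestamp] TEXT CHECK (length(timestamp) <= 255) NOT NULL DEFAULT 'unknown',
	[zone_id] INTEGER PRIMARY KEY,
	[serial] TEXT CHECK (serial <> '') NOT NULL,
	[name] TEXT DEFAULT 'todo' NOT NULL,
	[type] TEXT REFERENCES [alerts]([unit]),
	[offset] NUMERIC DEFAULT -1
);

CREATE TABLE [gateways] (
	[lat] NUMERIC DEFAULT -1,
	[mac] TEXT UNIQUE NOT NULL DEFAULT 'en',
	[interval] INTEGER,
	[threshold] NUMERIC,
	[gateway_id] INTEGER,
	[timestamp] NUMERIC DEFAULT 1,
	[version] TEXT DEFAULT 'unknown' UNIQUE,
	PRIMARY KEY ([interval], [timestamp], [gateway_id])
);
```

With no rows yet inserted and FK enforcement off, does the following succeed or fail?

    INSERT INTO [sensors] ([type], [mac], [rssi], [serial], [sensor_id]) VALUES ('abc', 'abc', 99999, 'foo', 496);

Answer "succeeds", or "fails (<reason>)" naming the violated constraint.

The value 99999 for rssi violates CHECK (rssi BETWEEN 0 AND 100).

fails (CHECK on rssi)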